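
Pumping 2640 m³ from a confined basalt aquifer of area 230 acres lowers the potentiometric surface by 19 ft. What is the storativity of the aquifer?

S ≈ 4.9 × 10^-4

A = 230 acres = 9.308 × 10^5 m²
Δh = 19 ft = 5.791 m
S = ΔV / (A × Δh) = 2640 m³ / (9.308 × 10^5 m² × 5.791 m) = 4.898 × 10^-4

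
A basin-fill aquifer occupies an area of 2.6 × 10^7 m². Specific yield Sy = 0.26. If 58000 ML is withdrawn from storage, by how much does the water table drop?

ΔV = 58000 ML = 5.8 × 10^7 m³
Δh = ΔV / (Sy × A) = 5.8 × 10^7 m³ / (0.26 × 2.6 × 10^7 m²) = 8.58 m

Δh ≈ 8.58 m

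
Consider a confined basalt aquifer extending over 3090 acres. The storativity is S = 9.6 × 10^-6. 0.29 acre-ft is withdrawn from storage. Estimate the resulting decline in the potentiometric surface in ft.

A = 3090 acres = 1.25 × 10^7 m²
ΔV = 0.29 acre-ft = 357.7 m³
Δh = ΔV / (S × A) = 357.7 m³ / (9.6 × 10^-6 × 1.25 × 10^7 m²) = 2.98 m
Δh = 2.98 m = 9.776 ft

Δh ≈ 9.78 ft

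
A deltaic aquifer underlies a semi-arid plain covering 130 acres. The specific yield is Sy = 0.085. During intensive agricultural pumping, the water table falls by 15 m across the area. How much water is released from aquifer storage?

ΔV ≈ 6.71 × 10^5 m³

A = 130 acres = 5.261 × 10^5 m²
ΔV = Sy × A × Δh = 0.085 × 5.261 × 10^5 m² × 15 m = 6.708 × 10^5 m³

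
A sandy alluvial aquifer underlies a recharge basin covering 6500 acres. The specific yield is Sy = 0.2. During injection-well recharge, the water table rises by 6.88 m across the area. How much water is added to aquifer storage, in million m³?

A = 6500 acres = 2.63 × 10^7 m²
ΔV = Sy × A × Δh = 0.2 × 2.63 × 10^7 m² × 6.88 m = 3.62 × 10^7 m³
ΔV = 3.62 × 10^7 m³ = 36.2 million m³

ΔV ≈ 36.2 million m³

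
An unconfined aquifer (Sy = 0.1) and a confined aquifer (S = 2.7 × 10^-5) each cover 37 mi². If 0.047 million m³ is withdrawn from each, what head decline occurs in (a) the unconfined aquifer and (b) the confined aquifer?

Δh_u ≈ 0.0049 m; Δh_c ≈ 18.2 m

A = 37 mi² = 9.583 × 10^7 m²
ΔV = 0.047 million m³ = 47000 m³
Unconfined: Δh_u = ΔV/(Sy·A) = 47000/(0.1 × 9.583 × 10^7) = 0.004905 m
Confined: Δh_c = ΔV/(S·A) = 47000/(2.7 × 10^-5 × 9.583 × 10^7) = 18.16 m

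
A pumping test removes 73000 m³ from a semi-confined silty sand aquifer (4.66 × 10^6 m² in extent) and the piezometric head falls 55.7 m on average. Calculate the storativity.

S = ΔV / (A × Δh) = 73000 m³ / (4.66 × 10^6 m² × 55.7 m) = 2.812 × 10^-4

S ≈ 2.8 × 10^-4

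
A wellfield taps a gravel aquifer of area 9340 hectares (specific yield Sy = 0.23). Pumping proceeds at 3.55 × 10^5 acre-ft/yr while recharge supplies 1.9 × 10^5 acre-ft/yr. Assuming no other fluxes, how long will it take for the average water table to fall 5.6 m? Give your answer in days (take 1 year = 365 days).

t ≈ 216 days

A = 9340 hectares = 9.34 × 10^7 m²
ΔV = Sy × A × Δh = 0.23 × 9.34 × 10^7 × 5.6 = 1.203 × 10^8 m³
Net withdrawal = 3.55 × 10^5 − 1.9 × 10^5 = 1.65 × 10^5 acre-ft/yr = 5.576 × 10^5 m³/d
t = ΔV / Q = 1.203 × 10^8 m³ / 5.576 × 10^5 m³/d = 215.7 d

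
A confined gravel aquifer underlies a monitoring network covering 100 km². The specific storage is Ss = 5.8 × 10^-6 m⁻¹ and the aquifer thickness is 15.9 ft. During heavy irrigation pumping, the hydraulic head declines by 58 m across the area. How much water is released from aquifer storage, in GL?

b = 15.9 ft = 4.846 m
S = Ss × b = 5.8 × 10^-6 m⁻¹ × 4.846 m = 2.811 × 10^-5
A = 100 km² = 1 × 10^8 m²
ΔV = S × A × Δh = 2.811 × 10^-5 × 1 × 10^8 m² × 58 m = 1.63 × 10^5 m³
ΔV = 1.63 × 10^5 m³ = 0.163 GL

ΔV ≈ 0.163 GL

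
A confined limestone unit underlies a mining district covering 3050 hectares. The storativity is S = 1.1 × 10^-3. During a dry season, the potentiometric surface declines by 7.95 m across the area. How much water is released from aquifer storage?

ΔV ≈ 2.67 × 10^5 m³

A = 3050 hectares = 3.05 × 10^7 m²
ΔV = S × A × Δh = 0.0011 × 3.05 × 10^7 m² × 7.95 m = 2.667 × 10^5 m³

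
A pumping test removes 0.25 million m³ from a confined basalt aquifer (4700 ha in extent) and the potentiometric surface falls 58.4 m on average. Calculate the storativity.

A = 4700 ha = 4.7 × 10^7 m²
ΔV = 0.25 million m³ = 2.5 × 10^5 m³
S = ΔV / (A × Δh) = 2.5 × 10^5 m³ / (4.7 × 10^7 m² × 58.4 m) = 9.108 × 10^-5

S ≈ 9.1 × 10^-5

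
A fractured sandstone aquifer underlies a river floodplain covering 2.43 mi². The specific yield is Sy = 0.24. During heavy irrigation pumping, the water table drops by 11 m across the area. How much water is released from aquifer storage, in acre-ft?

ΔV ≈ 13500 acre-ft

A = 2.43 mi² = 6.294 × 10^6 m²
ΔV = Sy × A × Δh = 0.24 × 6.294 × 10^6 m² × 11 m = 1.662 × 10^7 m³
ΔV = 1.662 × 10^7 m³ = 13470 acre-ft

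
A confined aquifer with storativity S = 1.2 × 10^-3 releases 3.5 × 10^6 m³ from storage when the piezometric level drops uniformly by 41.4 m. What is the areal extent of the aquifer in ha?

A ≈ 7050 ha

A = ΔV / (S × Δh) = 3.5 × 10^6 / (0.0012 × 41.4) = 7.045 × 10^7 m²
A = 7.045 × 10^7 m² = 7045 ha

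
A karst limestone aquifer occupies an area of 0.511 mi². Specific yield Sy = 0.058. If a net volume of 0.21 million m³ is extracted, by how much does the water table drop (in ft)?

A = 0.511 mi² = 1.323 × 10^6 m²
ΔV = 0.21 million m³ = 2.1 × 10^5 m³
Δh = ΔV / (Sy × A) = 2.1 × 10^5 m³ / (0.058 × 1.323 × 10^6 m²) = 2.736 m
Δh = 2.736 m = 8.975 ft

Δh ≈ 8.98 ft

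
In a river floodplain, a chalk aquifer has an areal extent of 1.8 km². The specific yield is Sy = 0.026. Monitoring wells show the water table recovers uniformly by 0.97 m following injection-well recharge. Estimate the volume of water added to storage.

ΔV ≈ 45400 m³

A = 1.8 km² = 1.8 × 10^6 m²
ΔV = Sy × A × Δh = 0.026 × 1.8 × 10^6 m² × 0.97 m = 45400 m³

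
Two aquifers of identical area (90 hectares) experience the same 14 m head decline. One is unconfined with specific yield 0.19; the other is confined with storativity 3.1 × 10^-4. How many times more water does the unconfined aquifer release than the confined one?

ΔV_u / ΔV_c ≈ 613

A = 90 hectares = 9 × 10^5 m²
Unconfined: ΔV_u = Sy × A × Δh = 0.19 × 9 × 10^5 × 14 = 2.394 × 10^6 m³
Confined: ΔV_c = S × A × Δh = 3.1 × 10^-4 × 9 × 10^5 × 14 = 3906 m³
Ratio = ΔV_u / ΔV_c = Sy / S = 0.19 / 3.1 × 10^-4 = 612.9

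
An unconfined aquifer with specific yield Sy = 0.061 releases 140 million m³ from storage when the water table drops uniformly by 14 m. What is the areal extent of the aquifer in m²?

A ≈ 1.64 × 10^8 m²

ΔV = 140 million m³ = 1.4 × 10^8 m³
A = ΔV / (Sy × Δh) = 1.4 × 10^8 / (0.061 × 14) = 1.639 × 10^8 m²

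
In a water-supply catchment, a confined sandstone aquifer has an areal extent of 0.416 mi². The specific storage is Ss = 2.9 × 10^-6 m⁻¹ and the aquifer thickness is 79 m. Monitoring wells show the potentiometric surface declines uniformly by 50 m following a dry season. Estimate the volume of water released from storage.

ΔV ≈ 12300 m³

S = Ss × b = 2.9 × 10^-6 m⁻¹ × 79 m = 2.291 × 10^-4
A = 0.416 mi² = 1.077 × 10^6 m²
ΔV = S × A × Δh = 2.291 × 10^-4 × 1.077 × 10^6 m² × 50 m = 12340 m³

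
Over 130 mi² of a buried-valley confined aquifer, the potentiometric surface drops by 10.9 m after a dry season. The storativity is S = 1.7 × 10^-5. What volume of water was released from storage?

A = 130 mi² = 3.367 × 10^8 m²
ΔV = S × A × Δh = 1.7 × 10^-5 × 3.367 × 10^8 m² × 10.9 m = 62390 m³

ΔV ≈ 62400 m³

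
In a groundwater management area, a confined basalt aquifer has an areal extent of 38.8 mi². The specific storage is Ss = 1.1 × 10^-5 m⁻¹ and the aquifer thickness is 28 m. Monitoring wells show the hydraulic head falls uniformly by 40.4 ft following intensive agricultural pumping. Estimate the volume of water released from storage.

S = Ss × b = 1.1 × 10^-5 m⁻¹ × 28 m = 3.08 × 10^-4
A = 38.8 mi² = 1.005 × 10^8 m²
Δh = 40.4 ft = 12.31 m
ΔV = S × A × Δh = 3.08 × 10^-4 × 1.005 × 10^8 m² × 12.31 m = 3.811 × 10^5 m³

ΔV ≈ 3.81 × 10^5 m³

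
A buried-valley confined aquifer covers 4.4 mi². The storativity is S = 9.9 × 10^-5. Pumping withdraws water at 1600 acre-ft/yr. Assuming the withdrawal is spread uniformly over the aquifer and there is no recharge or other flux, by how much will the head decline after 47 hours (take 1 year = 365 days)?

Δh ≈ 9.39 m

A = 4.4 mi² = 1.14 × 10^7 m²
Q = 1600 acre-ft/yr = 5407 m³/d
t = 47 hours = 1.958 d
ΔV = Q × t = 5407 m³/d × 1.958 d = 10590 m³
Δh = ΔV / (S × A) = 10590 / (9.9 × 10^-5 × 1.14 × 10^7) = 9.386 m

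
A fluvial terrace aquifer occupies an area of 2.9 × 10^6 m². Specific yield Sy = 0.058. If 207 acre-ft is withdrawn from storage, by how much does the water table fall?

ΔV = 207 acre-ft = 2.553 × 10^5 m³
Δh = ΔV / (Sy × A) = 2.553 × 10^5 m³ / (0.058 × 2.9 × 10^6 m²) = 1.518 m

Δh ≈ 1.52 m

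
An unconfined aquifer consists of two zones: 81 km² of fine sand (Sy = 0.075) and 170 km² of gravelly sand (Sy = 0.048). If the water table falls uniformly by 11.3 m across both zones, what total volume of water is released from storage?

ΔV ≈ 1.61 × 10^8 m³

A₁ = 81 km² = 8.1 × 10^7 m²; A₂ = 170 km² = 1.7 × 10^8 m²
ΔV₁ = 0.075 × 8.1 × 10^7 × 11.3 = 6.865 × 10^7 m³
ΔV₂ = 0.048 × 1.7 × 10^8 × 11.3 = 9.221 × 10^7 m³
ΔV = ΔV₁ + ΔV₂ = 1.609 × 10^8 m³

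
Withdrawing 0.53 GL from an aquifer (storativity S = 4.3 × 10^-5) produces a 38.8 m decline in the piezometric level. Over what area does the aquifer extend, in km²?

A ≈ 318 km²

ΔV = 0.53 GL = 5.3 × 10^5 m³
A = ΔV / (S × Δh) = 5.3 × 10^5 / (4.3 × 10^-5 × 38.8) = 3.177 × 10^8 m²
A = 3.177 × 10^8 m² = 317.7 km²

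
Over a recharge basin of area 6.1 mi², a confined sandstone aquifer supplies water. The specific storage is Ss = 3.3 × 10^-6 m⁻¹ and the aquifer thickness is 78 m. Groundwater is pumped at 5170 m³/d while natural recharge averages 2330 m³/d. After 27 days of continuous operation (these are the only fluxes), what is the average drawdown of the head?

Δh ≈ 18.9 m

S = Ss × b = 3.3 × 10^-6 m⁻¹ × 78 m = 2.574 × 10^-4
A = 6.1 mi² = 1.58 × 10^7 m²
Net abstraction = 5170 − 2330 = 2840 m³/d
ΔV = Q × t = 2840 m³/d × 27 d = 76680 m³
Δh = ΔV / (S × A) = 76680 / (2.574 × 10^-4 × 1.58 × 10^7) = 18.86 m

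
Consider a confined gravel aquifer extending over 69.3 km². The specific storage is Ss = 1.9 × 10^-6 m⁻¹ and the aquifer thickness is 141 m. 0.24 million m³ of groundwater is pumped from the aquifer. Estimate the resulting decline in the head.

S = Ss × b = 1.9 × 10^-6 m⁻¹ × 141 m = 2.679 × 10^-4
A = 69.3 km² = 6.93 × 10^7 m²
ΔV = 0.24 million m³ = 2.4 × 10^5 m³
Δh = ΔV / (S × A) = 2.4 × 10^5 m³ / (2.679 × 10^-4 × 6.93 × 10^7 m²) = 12.93 m

Δh ≈ 12.9 m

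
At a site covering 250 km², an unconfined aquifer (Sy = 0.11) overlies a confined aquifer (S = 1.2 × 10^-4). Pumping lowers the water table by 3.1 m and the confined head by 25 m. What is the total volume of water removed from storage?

A = 250 km² = 2.5 × 10^8 m²
Unconfined: ΔV_u = Sy × A × Δh_u = 0.11 × 2.5 × 10^8 × 3.1 = 8.525 × 10^7 m³
Confined: ΔV_c = S × A × Δh_c = 1.2 × 10^-4 × 2.5 × 10^8 × 25 = 7.5 × 10^5 m³
Total ΔV = 8.525 × 10^7 + 7.5 × 10^5 = 8.6 × 10^7 m³

ΔV ≈ 8.6 × 10^7 m³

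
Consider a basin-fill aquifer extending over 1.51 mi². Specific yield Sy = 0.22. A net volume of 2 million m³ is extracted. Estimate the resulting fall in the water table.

Δh ≈ 2.32 m

A = 1.51 mi² = 3.911 × 10^6 m²
ΔV = 2 million m³ = 2 × 10^6 m³
Δh = ΔV / (Sy × A) = 2 × 10^6 m³ / (0.22 × 3.911 × 10^6 m²) = 2.325 m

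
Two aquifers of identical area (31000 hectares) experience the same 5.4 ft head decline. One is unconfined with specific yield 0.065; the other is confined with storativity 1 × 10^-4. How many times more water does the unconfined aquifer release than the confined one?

A = 31000 hectares = 3.1 × 10^8 m²
Δh = 5.4 ft = 1.646 m
Unconfined: ΔV_u = Sy × A × Δh = 0.065 × 3.1 × 10^8 × 1.646 = 3.317 × 10^7 m³
Confined: ΔV_c = S × A × Δh = 1 × 10^-4 × 3.1 × 10^8 × 1.646 = 51020 m³
Ratio = ΔV_u / ΔV_c = Sy / S = 0.065 / 1 × 10^-4 = 650

ΔV_u / ΔV_c ≈ 650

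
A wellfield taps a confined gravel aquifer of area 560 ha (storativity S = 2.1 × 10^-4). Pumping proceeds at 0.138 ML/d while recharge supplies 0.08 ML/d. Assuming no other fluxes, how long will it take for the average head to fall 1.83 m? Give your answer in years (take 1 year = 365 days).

t ≈ 0.102 years

A = 560 ha = 5.6 × 10^6 m²
ΔV = S × A × Δh = 2.1 × 10^-4 × 5.6 × 10^6 × 1.83 = 2152 m³
Net withdrawal = 0.138 − 0.08 = 0.058 ML/d = 58 m³/d
t = ΔV / Q = 2152 m³ / 58 m³/d = 37.1 d
t = 37.1 d ≈ 0.1017 years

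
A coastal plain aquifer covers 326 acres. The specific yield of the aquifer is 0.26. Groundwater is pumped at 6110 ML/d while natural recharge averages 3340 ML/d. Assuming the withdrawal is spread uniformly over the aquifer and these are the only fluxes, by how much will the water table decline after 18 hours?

A = 326 acres = 1.319 × 10^6 m²
Net abstraction = 6110 − 3340 = 2770 ML/d
Q_net = 2770 ML/d = 2.77 × 10^6 m³/d
t = 18 hours = 0.75 d
ΔV = Q × t = 2.77 × 10^6 m³/d × 0.75 d = 2.078 × 10^6 m³
Δh = ΔV / (Sy × A) = 2.078 × 10^6 / (0.26 × 1.319 × 10^6) = 6.057 m

Δh ≈ 6.06 m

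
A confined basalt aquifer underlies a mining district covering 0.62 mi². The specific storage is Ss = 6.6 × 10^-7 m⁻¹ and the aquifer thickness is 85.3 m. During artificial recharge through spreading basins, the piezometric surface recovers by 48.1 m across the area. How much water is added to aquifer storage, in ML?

ΔV ≈ 4.35 ML

S = Ss × b = 6.6 × 10^-7 m⁻¹ × 85.3 m = 5.63 × 10^-5
A = 0.62 mi² = 1.606 × 10^6 m²
ΔV = S × A × Δh = 5.63 × 10^-5 × 1.606 × 10^6 m² × 48.1 m = 4348 m³
ΔV = 4348 m³ = 4.348 ML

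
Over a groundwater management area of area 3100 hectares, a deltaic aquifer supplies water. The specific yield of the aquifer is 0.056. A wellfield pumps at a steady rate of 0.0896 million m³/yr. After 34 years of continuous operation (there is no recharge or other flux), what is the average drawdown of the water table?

Δh ≈ 1.75 m

A = 3100 hectares = 3.1 × 10^7 m²
Q = 0.0896 million m³/yr = 245.5 m³/d
t = 34 years = 12410 d
ΔV = Q × t = 245.5 m³/d × 12410 d = 3.046 × 10^6 m³
Δh = ΔV / (Sy × A) = 3.046 × 10^6 / (0.056 × 3.1 × 10^7) = 1.755 m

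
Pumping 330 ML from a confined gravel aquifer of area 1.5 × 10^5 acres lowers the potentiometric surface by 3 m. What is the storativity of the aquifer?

S ≈ 1.8 × 10^-4

A = 1.5 × 10^5 acres = 6.07 × 10^8 m²
ΔV = 330 ML = 3.3 × 10^5 m³
S = ΔV / (A × Δh) = 3.3 × 10^5 m³ / (6.07 × 10^8 m² × 3 m) = 1.812 × 10^-4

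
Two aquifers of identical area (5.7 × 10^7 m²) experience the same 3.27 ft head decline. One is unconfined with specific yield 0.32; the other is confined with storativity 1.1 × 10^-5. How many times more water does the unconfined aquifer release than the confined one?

Δh = 3.27 ft = 0.9967 m
Unconfined: ΔV_u = Sy × A × Δh = 0.32 × 5.7 × 10^7 × 0.9967 = 1.818 × 10^7 m³
Confined: ΔV_c = S × A × Δh = 1.1 × 10^-5 × 5.7 × 10^7 × 0.9967 = 624.9 m³
Ratio = ΔV_u / ΔV_c = Sy / S = 0.32 / 1.1 × 10^-5 = 29090

ΔV_u / ΔV_c ≈ 29100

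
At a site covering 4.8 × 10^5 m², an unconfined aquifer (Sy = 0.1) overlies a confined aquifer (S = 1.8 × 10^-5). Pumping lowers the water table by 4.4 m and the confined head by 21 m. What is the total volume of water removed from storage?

Unconfined: ΔV_u = Sy × A × Δh_u = 0.1 × 4.8 × 10^5 × 4.4 = 2.112 × 10^5 m³
Confined: ΔV_c = S × A × Δh_c = 1.8 × 10^-5 × 4.8 × 10^5 × 21 = 181.4 m³
Total ΔV = 2.112 × 10^5 + 181.4 = 2.114 × 10^5 m³

ΔV ≈ 2.11 × 10^5 m³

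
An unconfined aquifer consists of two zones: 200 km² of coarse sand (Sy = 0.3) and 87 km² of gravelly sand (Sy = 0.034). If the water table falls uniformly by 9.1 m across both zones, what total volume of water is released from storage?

A₁ = 200 km² = 2 × 10^8 m²; A₂ = 87 km² = 8.7 × 10^7 m²
ΔV₁ = 0.3 × 2 × 10^8 × 9.1 = 5.46 × 10^8 m³
ΔV₂ = 0.034 × 8.7 × 10^7 × 9.1 = 2.692 × 10^7 m³
ΔV = ΔV₁ + ΔV₂ = 5.729 × 10^8 m³

ΔV ≈ 5.73 × 10^8 m³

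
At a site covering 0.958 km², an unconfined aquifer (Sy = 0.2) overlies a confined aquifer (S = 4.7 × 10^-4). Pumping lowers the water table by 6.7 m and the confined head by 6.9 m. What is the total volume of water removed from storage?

A = 0.958 km² = 9.58 × 10^5 m²
Unconfined: ΔV_u = Sy × A × Δh_u = 0.2 × 9.58 × 10^5 × 6.7 = 1.284 × 10^6 m³
Confined: ΔV_c = S × A × Δh_c = 4.7 × 10^-4 × 9.58 × 10^5 × 6.9 = 3107 m³
Total ΔV = 1.284 × 10^6 + 3107 = 1.287 × 10^6 m³

ΔV ≈ 1.29 × 10^6 m³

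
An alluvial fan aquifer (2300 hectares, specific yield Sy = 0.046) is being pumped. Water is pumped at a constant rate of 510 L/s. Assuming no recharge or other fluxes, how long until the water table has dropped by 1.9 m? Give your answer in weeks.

t ≈ 6.52 weeks

A = 2300 hectares = 2.3 × 10^7 m²
ΔV = Sy × A × Δh = 0.046 × 2.3 × 10^7 × 1.9 = 2.01 × 10^6 m³
Q = 510 L/s = 44060 m³/d
t = ΔV / Q = 2.01 × 10^6 m³ / 44060 m³/d = 45.62 d
t = 45.62 d ≈ 6.517 weeks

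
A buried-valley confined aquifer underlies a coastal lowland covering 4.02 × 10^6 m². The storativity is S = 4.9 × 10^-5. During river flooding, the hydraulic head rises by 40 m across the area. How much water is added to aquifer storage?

ΔV = S × A × Δh = 4.9 × 10^-5 × 4.02 × 10^6 m² × 40 m = 7879 m³

ΔV ≈ 7880 m³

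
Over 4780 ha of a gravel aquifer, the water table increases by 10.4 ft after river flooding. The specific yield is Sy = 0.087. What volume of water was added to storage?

ΔV ≈ 1.32 × 10^7 m³

A = 4780 ha = 4.78 × 10^7 m²
Δh = 10.4 ft = 3.17 m
ΔV = Sy × A × Δh = 0.087 × 4.78 × 10^7 m² × 3.17 m = 1.318 × 10^7 m³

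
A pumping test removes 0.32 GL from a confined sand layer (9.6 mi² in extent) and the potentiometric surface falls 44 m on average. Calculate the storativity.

S ≈ 2.9 × 10^-4

A = 9.6 mi² = 2.486 × 10^7 m²
ΔV = 0.32 GL = 3.2 × 10^5 m³
S = ΔV / (A × Δh) = 3.2 × 10^5 m³ / (2.486 × 10^7 m² × 44 m) = 2.925 × 10^-4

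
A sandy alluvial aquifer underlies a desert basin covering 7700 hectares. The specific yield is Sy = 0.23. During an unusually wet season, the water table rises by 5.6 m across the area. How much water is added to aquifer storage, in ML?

A = 7700 hectares = 7.7 × 10^7 m²
ΔV = Sy × A × Δh = 0.23 × 7.7 × 10^7 m² × 5.6 m = 9.918 × 10^7 m³
ΔV = 9.918 × 10^7 m³ = 99180 ML

ΔV ≈ 99200 ML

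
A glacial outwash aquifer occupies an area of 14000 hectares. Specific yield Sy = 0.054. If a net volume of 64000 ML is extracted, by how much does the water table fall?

Δh ≈ 8.47 m

A = 14000 hectares = 1.4 × 10^8 m²
ΔV = 64000 ML = 6.4 × 10^7 m³
Δh = ΔV / (Sy × A) = 6.4 × 10^7 m³ / (0.054 × 1.4 × 10^8 m²) = 8.466 m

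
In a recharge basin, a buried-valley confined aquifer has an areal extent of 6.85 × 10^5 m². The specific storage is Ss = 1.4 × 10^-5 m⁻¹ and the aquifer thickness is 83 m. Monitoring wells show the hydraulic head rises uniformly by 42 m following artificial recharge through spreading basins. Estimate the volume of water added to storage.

ΔV ≈ 33400 m³

S = Ss × b = 1.4 × 10^-5 m⁻¹ × 83 m = 1.162 × 10^-3
ΔV = S × A × Δh = 0.001162 × 6.85 × 10^5 m² × 42 m = 33430 m³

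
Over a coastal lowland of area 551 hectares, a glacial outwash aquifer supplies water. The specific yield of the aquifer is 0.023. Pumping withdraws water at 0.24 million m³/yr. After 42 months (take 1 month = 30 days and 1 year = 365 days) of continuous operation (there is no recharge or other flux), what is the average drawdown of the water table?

Δh ≈ 6.54 m

A = 551 hectares = 5.51 × 10^6 m²
Q = 0.24 million m³/yr = 657.5 m³/d
t = 42 months = 1260 d
ΔV = Q × t = 657.5 m³/d × 1260 d = 8.285 × 10^5 m³
Δh = ΔV / (Sy × A) = 8.285 × 10^5 / (0.023 × 5.51 × 10^6) = 6.537 m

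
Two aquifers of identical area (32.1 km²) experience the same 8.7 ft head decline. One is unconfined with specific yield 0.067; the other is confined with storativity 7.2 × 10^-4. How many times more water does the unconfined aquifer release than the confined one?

A = 32.1 km² = 3.21 × 10^7 m²
Δh = 8.7 ft = 2.652 m
Unconfined: ΔV_u = Sy × A × Δh = 0.067 × 3.21 × 10^7 × 2.652 = 5.703 × 10^6 m³
Confined: ΔV_c = S × A × Δh = 7.2 × 10^-4 × 3.21 × 10^7 × 2.652 = 61290 m³
Ratio = ΔV_u / ΔV_c = Sy / S = 0.067 / 7.2 × 10^-4 = 93.06

ΔV_u / ΔV_c ≈ 93.1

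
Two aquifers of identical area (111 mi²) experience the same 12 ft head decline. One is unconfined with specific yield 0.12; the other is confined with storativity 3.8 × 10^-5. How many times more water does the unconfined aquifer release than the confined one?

A = 111 mi² = 2.875 × 10^8 m²
Δh = 12 ft = 3.658 m
Unconfined: ΔV_u = Sy × A × Δh = 0.12 × 2.875 × 10^8 × 3.658 = 1.262 × 10^8 m³
Confined: ΔV_c = S × A × Δh = 3.8 × 10^-5 × 2.875 × 10^8 × 3.658 = 39960 m³
Ratio = ΔV_u / ΔV_c = Sy / S = 0.12 / 3.8 × 10^-5 = 3158

ΔV_u / ΔV_c ≈ 3160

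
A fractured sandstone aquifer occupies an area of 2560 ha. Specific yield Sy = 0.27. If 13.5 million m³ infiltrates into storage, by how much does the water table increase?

A = 2560 ha = 2.56 × 10^7 m²
ΔV = 13.5 million m³ = 1.35 × 10^7 m³
Δh = ΔV / (Sy × A) = 1.35 × 10^7 m³ / (0.27 × 2.56 × 10^7 m²) = 1.953 m

Δh ≈ 1.95 m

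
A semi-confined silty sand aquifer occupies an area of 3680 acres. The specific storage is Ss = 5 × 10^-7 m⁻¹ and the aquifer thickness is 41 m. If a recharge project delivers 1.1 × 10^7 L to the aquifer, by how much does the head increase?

Δh ≈ 36 m

S = Ss × b = 5 × 10^-7 m⁻¹ × 41 m = 2.05 × 10^-5
A = 3680 acres = 1.489 × 10^7 m²
ΔV = 1.1 × 10^7 L = 11000 m³
Δh = ΔV / (S × A) = 11000 m³ / (2.05 × 10^-5 × 1.489 × 10^7 m²) = 36.03 m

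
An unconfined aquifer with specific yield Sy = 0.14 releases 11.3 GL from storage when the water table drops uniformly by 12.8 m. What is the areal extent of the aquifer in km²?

A ≈ 6.31 km²

ΔV = 11.3 GL = 1.13 × 10^7 m³
A = ΔV / (Sy × Δh) = 1.13 × 10^7 / (0.14 × 12.8) = 6.306 × 10^6 m²
A = 6.306 × 10^6 m² = 6.306 km²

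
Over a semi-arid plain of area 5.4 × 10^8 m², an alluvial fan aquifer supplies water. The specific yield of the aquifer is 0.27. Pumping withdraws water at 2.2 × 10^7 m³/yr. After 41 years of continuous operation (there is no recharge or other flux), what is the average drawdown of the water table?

Q = 2.2 × 10^7 m³/yr = 60270 m³/d
t = 41 years = 14960 d
ΔV = Q × t = 60270 m³/d × 14960 d = 9.02 × 10^8 m³
Δh = ΔV / (Sy × A) = 9.02 × 10^8 / (0.27 × 5.4 × 10^8) = 6.187 m

Δh ≈ 6.19 m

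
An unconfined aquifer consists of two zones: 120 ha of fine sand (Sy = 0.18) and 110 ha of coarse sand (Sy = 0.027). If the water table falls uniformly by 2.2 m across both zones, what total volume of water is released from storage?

ΔV ≈ 5.41 × 10^5 m³

A₁ = 120 ha = 1.2 × 10^6 m²; A₂ = 110 ha = 1.1 × 10^6 m²
ΔV₁ = 0.18 × 1.2 × 10^6 × 2.2 = 4.752 × 10^5 m³
ΔV₂ = 0.027 × 1.1 × 10^6 × 2.2 = 65340 m³
ΔV = ΔV₁ + ΔV₂ = 5.405 × 10^5 m³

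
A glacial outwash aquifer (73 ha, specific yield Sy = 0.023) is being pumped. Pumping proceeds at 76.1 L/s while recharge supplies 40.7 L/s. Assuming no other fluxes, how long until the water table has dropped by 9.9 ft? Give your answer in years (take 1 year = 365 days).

A = 73 ha = 7.3 × 10^5 m²
Δh = 9.9 ft = 3.018 m
ΔV = Sy × A × Δh = 0.023 × 7.3 × 10^5 × 3.018 = 50660 m³
Net withdrawal = 76.1 − 40.7 = 35.4 L/s = 3059 m³/d
t = ΔV / Q = 50660 m³ / 3059 m³/d = 16.56 d
t = 16.56 d ≈ 0.04538 years

t ≈ 0.0454 years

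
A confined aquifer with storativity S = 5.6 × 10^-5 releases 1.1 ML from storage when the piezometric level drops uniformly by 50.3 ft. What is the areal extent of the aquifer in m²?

A ≈ 1.28 × 10^6 m²

Δh = 50.3 ft = 15.33 m
ΔV = 1.1 ML = 1100 m³
A = ΔV / (S × Δh) = 1100 / (5.6 × 10^-5 × 15.33) = 1.281 × 10^6 m²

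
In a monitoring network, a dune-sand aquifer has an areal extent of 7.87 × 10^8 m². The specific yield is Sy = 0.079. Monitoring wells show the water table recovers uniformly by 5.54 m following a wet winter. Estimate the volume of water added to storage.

ΔV = Sy × A × Δh = 0.079 × 7.87 × 10^8 m² × 5.54 m = 3.444 × 10^8 m³

ΔV ≈ 3.44 × 10^8 m³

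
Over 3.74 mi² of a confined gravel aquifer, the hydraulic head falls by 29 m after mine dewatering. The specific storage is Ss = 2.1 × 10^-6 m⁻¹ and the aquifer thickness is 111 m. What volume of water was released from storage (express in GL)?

S = Ss × b = 2.1 × 10^-6 m⁻¹ × 111 m = 2.331 × 10^-4
A = 3.74 mi² = 9.687 × 10^6 m²
ΔV = S × A × Δh = 2.331 × 10^-4 × 9.687 × 10^6 m² × 29 m = 65480 m³
ΔV = 65480 m³ = 0.06548 GL

ΔV ≈ 0.0655 GL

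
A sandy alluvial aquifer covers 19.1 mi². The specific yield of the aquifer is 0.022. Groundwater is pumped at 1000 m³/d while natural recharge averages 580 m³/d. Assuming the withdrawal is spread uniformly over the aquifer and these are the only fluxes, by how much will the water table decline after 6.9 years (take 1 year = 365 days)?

Δh ≈ 0.972 m

A = 19.1 mi² = 4.947 × 10^7 m²
Net abstraction = 1000 − 580 = 420 m³/d
t = 6.9 years = 2518 d
ΔV = Q × t = 420 m³/d × 2518 d = 1.058 × 10^6 m³
Δh = ΔV / (Sy × A) = 1.058 × 10^6 / (0.022 × 4.947 × 10^7) = 0.9719 m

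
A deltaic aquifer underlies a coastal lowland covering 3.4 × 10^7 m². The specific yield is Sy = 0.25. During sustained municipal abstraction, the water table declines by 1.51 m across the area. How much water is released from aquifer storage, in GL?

ΔV ≈ 12.8 GL

ΔV = Sy × A × Δh = 0.25 × 3.4 × 10^7 m² × 1.51 m = 1.284 × 10^7 m³
ΔV = 1.284 × 10^7 m³ = 12.84 GL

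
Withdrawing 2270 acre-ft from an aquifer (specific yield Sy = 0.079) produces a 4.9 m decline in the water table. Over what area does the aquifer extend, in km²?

ΔV = 2270 acre-ft = 2.8 × 10^6 m³
A = ΔV / (Sy × Δh) = 2.8 × 10^6 / (0.079 × 4.9) = 7.233 × 10^6 m²
A = 7.233 × 10^6 m² = 7.233 km²

A ≈ 7.23 km²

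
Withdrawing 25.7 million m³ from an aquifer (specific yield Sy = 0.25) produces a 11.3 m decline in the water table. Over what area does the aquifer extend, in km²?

ΔV = 25.7 million m³ = 2.57 × 10^7 m³
A = ΔV / (Sy × Δh) = 2.57 × 10^7 / (0.25 × 11.3) = 9.097 × 10^6 m²
A = 9.097 × 10^6 m² = 9.097 km²

A ≈ 9.1 km²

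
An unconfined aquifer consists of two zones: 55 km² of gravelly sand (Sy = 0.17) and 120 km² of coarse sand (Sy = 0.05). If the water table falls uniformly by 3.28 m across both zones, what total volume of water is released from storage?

ΔV ≈ 5.03 × 10^7 m³

A₁ = 55 km² = 5.5 × 10^7 m²; A₂ = 120 km² = 1.2 × 10^8 m²
ΔV₁ = 0.17 × 5.5 × 10^7 × 3.28 = 3.067 × 10^7 m³
ΔV₂ = 0.05 × 1.2 × 10^8 × 3.28 = 1.968 × 10^7 m³
ΔV = ΔV₁ + ΔV₂ = 5.035 × 10^7 m³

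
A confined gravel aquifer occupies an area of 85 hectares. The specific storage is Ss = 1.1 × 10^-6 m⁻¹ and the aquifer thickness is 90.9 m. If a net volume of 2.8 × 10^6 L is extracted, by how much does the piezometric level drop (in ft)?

S = Ss × b = 1.1 × 10^-6 m⁻¹ × 90.9 m = 9.999 × 10^-5
A = 85 hectares = 8.5 × 10^5 m²
ΔV = 2.8 × 10^6 L = 2800 m³
Δh = ΔV / (S × A) = 2800 m³ / (9.999 × 10^-5 × 8.5 × 10^5 m²) = 32.94 m
Δh = 32.94 m = 108.1 ft

Δh ≈ 108 ft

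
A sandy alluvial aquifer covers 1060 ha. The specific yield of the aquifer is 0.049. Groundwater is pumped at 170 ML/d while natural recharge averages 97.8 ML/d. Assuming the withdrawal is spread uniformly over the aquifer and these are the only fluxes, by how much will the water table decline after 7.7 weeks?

A = 1060 ha = 1.06 × 10^7 m²
Net abstraction = 170 − 97.8 = 72.2 ML/d
Q_net = 72.2 ML/d = 72200 m³/d
t = 7.7 weeks = 53.9 d
ΔV = Q × t = 72200 m³/d × 53.9 d = 3.892 × 10^6 m³
Δh = ΔV / (Sy × A) = 3.892 × 10^6 / (0.049 × 1.06 × 10^7) = 7.492 m

Δh ≈ 7.49 m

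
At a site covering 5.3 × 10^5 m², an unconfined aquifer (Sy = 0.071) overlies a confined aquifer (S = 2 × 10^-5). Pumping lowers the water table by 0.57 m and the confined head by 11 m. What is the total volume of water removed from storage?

ΔV ≈ 21600 m³

Unconfined: ΔV_u = Sy × A × Δh_u = 0.071 × 5.3 × 10^5 × 0.57 = 21450 m³
Confined: ΔV_c = S × A × Δh_c = 2 × 10^-5 × 5.3 × 10^5 × 11 = 116.6 m³
Total ΔV = 21450 + 116.6 = 21570 m³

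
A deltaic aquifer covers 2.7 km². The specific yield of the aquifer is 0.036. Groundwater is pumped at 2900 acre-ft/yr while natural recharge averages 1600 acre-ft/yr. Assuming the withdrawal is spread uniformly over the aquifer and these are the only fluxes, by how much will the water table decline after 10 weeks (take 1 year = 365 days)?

A = 2.7 km² = 2.7 × 10^6 m²
Net abstraction = 2900 − 1600 = 1300 acre-ft/yr
Q_net = 1300 acre-ft/yr = 4393 m³/d
t = 10 weeks = 70 d
ΔV = Q × t = 4393 m³/d × 70 d = 3.075 × 10^5 m³
Δh = ΔV / (Sy × A) = 3.075 × 10^5 / (0.036 × 2.7 × 10^6) = 3.164 m

Δh ≈ 3.16 m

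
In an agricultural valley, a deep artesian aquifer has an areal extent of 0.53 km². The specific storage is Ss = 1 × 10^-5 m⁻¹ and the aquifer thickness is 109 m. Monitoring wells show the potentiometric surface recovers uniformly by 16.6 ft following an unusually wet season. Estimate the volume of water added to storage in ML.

S = Ss × b = 1 × 10^-5 m⁻¹ × 109 m = 1.09 × 10^-3
A = 0.53 km² = 5.3 × 10^5 m²
Δh = 16.6 ft = 5.06 m
ΔV = S × A × Δh = 0.00109 × 5.3 × 10^5 m² × 5.06 m = 2923 m³
ΔV = 2923 m³ = 2.923 ML

ΔV ≈ 2.92 ML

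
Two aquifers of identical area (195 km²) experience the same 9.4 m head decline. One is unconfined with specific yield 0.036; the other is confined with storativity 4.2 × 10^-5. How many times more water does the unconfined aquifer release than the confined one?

ΔV_u / ΔV_c ≈ 857

A = 195 km² = 1.95 × 10^8 m²
Unconfined: ΔV_u = Sy × A × Δh = 0.036 × 1.95 × 10^8 × 9.4 = 6.599 × 10^7 m³
Confined: ΔV_c = S × A × Δh = 4.2 × 10^-5 × 1.95 × 10^8 × 9.4 = 76990 m³
Ratio = ΔV_u / ΔV_c = Sy / S = 0.036 / 4.2 × 10^-5 = 857.1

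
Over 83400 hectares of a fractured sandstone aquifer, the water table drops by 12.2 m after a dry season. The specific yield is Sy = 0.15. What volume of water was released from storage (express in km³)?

A = 83400 hectares = 8.34 × 10^8 m²
ΔV = Sy × A × Δh = 0.15 × 8.34 × 10^8 m² × 12.2 m = 1.526 × 10^9 m³
ΔV = 1.526 × 10^9 m³ = 1.526 km³

ΔV ≈ 1.53 km³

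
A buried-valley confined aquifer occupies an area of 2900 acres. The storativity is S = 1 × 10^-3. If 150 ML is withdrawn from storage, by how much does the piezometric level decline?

Δh ≈ 12.8 m

A = 2900 acres = 1.174 × 10^7 m²
ΔV = 150 ML = 1.5 × 10^5 m³
Δh = ΔV / (S × A) = 1.5 × 10^5 m³ / (0.001 × 1.174 × 10^7 m²) = 12.78 m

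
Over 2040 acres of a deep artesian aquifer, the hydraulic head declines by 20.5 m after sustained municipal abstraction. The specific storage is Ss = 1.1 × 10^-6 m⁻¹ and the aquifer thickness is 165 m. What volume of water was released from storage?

S = Ss × b = 1.1 × 10^-6 m⁻¹ × 165 m = 1.815 × 10^-4
A = 2040 acres = 8.256 × 10^6 m²
ΔV = S × A × Δh = 1.815 × 10^-4 × 8.256 × 10^6 m² × 20.5 m = 30720 m³

ΔV ≈ 30700 m³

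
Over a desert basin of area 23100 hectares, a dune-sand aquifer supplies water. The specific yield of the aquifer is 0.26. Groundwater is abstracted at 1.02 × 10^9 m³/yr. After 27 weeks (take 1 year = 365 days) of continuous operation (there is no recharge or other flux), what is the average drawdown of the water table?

Δh ≈ 8.79 m

A = 23100 hectares = 2.31 × 10^8 m²
Q = 1.02 × 10^9 m³/yr = 2.795 × 10^6 m³/d
t = 27 weeks = 189 d
ΔV = Q × t = 2.795 × 10^6 m³/d × 189 d = 5.282 × 10^8 m³
Δh = ΔV / (Sy × A) = 5.282 × 10^8 / (0.26 × 2.31 × 10^8) = 8.794 m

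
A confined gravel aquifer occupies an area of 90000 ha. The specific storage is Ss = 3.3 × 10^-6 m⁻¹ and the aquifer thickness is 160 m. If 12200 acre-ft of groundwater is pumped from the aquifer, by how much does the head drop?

S = Ss × b = 3.3 × 10^-6 m⁻¹ × 160 m = 5.28 × 10^-4
A = 90000 ha = 9 × 10^8 m²
ΔV = 12200 acre-ft = 1.505 × 10^7 m³
Δh = ΔV / (S × A) = 1.505 × 10^7 m³ / (5.28 × 10^-4 × 9 × 10^8 m²) = 31.67 m

Δh ≈ 31.7 m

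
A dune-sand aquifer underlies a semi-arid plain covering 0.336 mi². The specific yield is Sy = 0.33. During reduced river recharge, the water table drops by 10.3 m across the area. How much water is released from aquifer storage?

ΔV ≈ 2.96 × 10^6 m³

A = 0.336 mi² = 8.702 × 10^5 m²
ΔV = Sy × A × Δh = 0.33 × 8.702 × 10^5 m² × 10.3 m = 2.958 × 10^6 m³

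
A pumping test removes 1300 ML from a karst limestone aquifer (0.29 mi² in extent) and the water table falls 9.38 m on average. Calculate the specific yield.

Sy ≈ 0.18

A = 0.29 mi² = 7.511 × 10^5 m²
ΔV = 1300 ML = 1.3 × 10^6 m³
Sy = ΔV / (A × Δh) = 1.3 × 10^6 m³ / (7.511 × 10^5 m² × 9.38 m) = 0.1845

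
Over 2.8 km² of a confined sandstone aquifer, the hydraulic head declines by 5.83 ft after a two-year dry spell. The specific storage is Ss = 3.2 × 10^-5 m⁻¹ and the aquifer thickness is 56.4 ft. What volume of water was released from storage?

b = 56.4 ft = 17.19 m
S = Ss × b = 3.2 × 10^-5 m⁻¹ × 17.19 m = 5.501 × 10^-4
A = 2.8 km² = 2.8 × 10^6 m²
Δh = 5.83 ft = 1.777 m
ΔV = S × A × Δh = 5.501 × 10^-4 × 2.8 × 10^6 m² × 1.777 m = 2737 m³

ΔV ≈ 2740 m³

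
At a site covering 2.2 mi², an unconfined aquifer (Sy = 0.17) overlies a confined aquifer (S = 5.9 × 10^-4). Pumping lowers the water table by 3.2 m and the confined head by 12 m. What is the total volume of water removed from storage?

A = 2.2 mi² = 5.698 × 10^6 m²
Unconfined: ΔV_u = Sy × A × Δh_u = 0.17 × 5.698 × 10^6 × 3.2 = 3.1 × 10^6 m³
Confined: ΔV_c = S × A × Δh_c = 5.9 × 10^-4 × 5.698 × 10^6 × 12 = 40340 m³
Total ΔV = 3.1 × 10^6 + 40340 = 3.14 × 10^6 m³

ΔV ≈ 3.14 × 10^6 m³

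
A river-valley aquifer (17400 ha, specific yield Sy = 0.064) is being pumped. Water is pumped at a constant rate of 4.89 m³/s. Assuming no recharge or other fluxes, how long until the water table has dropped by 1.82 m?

A = 17400 ha = 1.74 × 10^8 m²
ΔV = Sy × A × Δh = 0.064 × 1.74 × 10^8 × 1.82 = 2.027 × 10^7 m³
Q = 4.89 m³/s = 4.225 × 10^5 m³/d
t = ΔV / Q = 2.027 × 10^7 m³ / 4.225 × 10^5 m³/d = 47.97 d

t ≈ 48 days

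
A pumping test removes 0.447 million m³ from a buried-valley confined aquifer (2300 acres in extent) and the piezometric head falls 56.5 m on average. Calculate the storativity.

S ≈ 8.5 × 10^-4

A = 2300 acres = 9.308 × 10^6 m²
ΔV = 0.447 million m³ = 4.47 × 10^5 m³
S = ΔV / (A × Δh) = 4.47 × 10^5 m³ / (9.308 × 10^6 m² × 56.5 m) = 8.5 × 10^-4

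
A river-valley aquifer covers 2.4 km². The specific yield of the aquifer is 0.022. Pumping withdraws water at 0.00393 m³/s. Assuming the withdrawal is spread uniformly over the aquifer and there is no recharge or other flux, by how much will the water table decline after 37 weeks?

A = 2.4 km² = 2.4 × 10^6 m²
Q = 0.00393 m³/s = 339.6 m³/d
t = 37 weeks = 259 d
ΔV = Q × t = 339.6 m³/d × 259 d = 87940 m³
Δh = ΔV / (Sy × A) = 87940 / (0.022 × 2.4 × 10^6) = 1.666 m

Δh ≈ 1.67 m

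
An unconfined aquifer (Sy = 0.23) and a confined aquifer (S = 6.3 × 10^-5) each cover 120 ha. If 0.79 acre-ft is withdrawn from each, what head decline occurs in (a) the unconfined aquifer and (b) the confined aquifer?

A = 120 ha = 1.2 × 10^6 m²
ΔV = 0.79 acre-ft = 974.5 m³
Unconfined: Δh_u = ΔV/(Sy·A) = 974.5/(0.23 × 1.2 × 10^6) = 0.003531 m
Confined: Δh_c = ΔV/(S·A) = 974.5/(6.3 × 10^-5 × 1.2 × 10^6) = 12.89 m

Δh_u ≈ 0.00353 m; Δh_c ≈ 12.9 m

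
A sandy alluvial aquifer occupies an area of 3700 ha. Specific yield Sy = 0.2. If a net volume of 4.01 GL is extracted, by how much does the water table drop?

A = 3700 ha = 3.7 × 10^7 m²
ΔV = 4.01 GL = 4.01 × 10^6 m³
Δh = ΔV / (Sy × A) = 4.01 × 10^6 m³ / (0.2 × 3.7 × 10^7 m²) = 0.5419 m

Δh ≈ 0.542 m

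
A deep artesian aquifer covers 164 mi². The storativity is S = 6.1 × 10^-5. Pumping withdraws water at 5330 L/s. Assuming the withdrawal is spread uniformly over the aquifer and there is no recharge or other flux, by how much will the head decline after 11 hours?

Δh ≈ 8.15 m

A = 164 mi² = 4.248 × 10^8 m²
Q = 5330 L/s = 4.605 × 10^5 m³/d
t = 11 hours = 0.4583 d
ΔV = Q × t = 4.605 × 10^5 m³/d × 0.4583 d = 2.111 × 10^5 m³
Δh = ΔV / (S × A) = 2.111 × 10^5 / (6.1 × 10^-5 × 4.248 × 10^8) = 8.146 m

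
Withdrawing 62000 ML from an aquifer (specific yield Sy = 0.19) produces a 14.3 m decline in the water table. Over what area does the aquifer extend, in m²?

ΔV = 62000 ML = 6.2 × 10^7 m³
A = ΔV / (Sy × Δh) = 6.2 × 10^7 / (0.19 × 14.3) = 2.282 × 10^7 m²

A ≈ 2.28 × 10^7 m²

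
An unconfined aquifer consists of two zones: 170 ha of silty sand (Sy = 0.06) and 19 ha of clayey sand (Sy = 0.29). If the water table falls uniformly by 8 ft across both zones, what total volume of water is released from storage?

A₁ = 170 ha = 1.7 × 10^6 m²; A₂ = 19 ha = 1.9 × 10^5 m²
Δh = 8 ft = 2.438 m
ΔV₁ = 0.06 × 1.7 × 10^6 × 2.438 = 2.487 × 10^5 m³
ΔV₂ = 0.29 × 1.9 × 10^5 × 2.438 = 1.344 × 10^5 m³
ΔV = ΔV₁ + ΔV₂ = 3.831 × 10^5 m³

ΔV ≈ 3.83 × 10^5 m³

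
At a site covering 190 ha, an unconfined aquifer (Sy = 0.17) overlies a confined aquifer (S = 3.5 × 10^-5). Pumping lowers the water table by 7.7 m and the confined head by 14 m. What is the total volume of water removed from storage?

ΔV ≈ 2.49 × 10^6 m³

A = 190 ha = 1.9 × 10^6 m²
Unconfined: ΔV_u = Sy × A × Δh_u = 0.17 × 1.9 × 10^6 × 7.7 = 2.487 × 10^6 m³
Confined: ΔV_c = S × A × Δh_c = 3.5 × 10^-5 × 1.9 × 10^6 × 14 = 931 m³
Total ΔV = 2.487 × 10^6 + 931 = 2.488 × 10^6 m³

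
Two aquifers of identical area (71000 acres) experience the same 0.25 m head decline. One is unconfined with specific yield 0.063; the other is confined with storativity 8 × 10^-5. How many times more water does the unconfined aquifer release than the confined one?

A = 71000 acres = 2.873 × 10^8 m²
Unconfined: ΔV_u = Sy × A × Δh = 0.063 × 2.873 × 10^8 × 0.25 = 4.525 × 10^6 m³
Confined: ΔV_c = S × A × Δh = 8 × 10^-5 × 2.873 × 10^8 × 0.25 = 5747 m³
Ratio = ΔV_u / ΔV_c = Sy / S = 0.063 / 8 × 10^-5 = 787.5

ΔV_u / ΔV_c ≈ 787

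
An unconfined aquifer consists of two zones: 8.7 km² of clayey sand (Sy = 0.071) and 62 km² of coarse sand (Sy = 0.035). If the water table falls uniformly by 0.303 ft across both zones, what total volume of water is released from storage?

A₁ = 8.7 km² = 8.7 × 10^6 m²; A₂ = 62 km² = 6.2 × 10^7 m²
Δh = 0.303 ft = 0.09235 m
ΔV₁ = 0.071 × 8.7 × 10^6 × 0.09235 = 57050 m³
ΔV₂ = 0.035 × 6.2 × 10^7 × 0.09235 = 2.004 × 10^5 m³
ΔV = ΔV₁ + ΔV₂ = 2.575 × 10^5 m³

ΔV ≈ 2.57 × 10^5 m³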